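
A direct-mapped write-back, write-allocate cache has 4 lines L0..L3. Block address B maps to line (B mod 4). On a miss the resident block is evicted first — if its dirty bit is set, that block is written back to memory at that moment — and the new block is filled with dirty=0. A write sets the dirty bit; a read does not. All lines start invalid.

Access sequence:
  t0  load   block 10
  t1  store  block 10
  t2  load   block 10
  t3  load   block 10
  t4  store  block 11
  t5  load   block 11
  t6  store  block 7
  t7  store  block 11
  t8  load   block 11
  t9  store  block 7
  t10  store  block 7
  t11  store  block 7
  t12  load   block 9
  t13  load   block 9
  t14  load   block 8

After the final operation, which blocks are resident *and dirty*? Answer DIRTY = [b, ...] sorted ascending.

DIRTY = [7, 10]

  0 | R B10 → L2 miss [-]
  1 | W B10 → L2 hit [D]
  2 | R B10 → L2 hit [D]
  3 | R B10 → L2 hit [D]
  4 | W B11 → L3 miss [D]
  5 | R B11 → L3 hit [D]
  6 | W B7 → L3 miss wb→B11 [D]
  7 | W B11 → L3 miss wb→B7 [D]
  8 | R B11 → L3 hit [D]
  9 | W B7 → L3 miss wb→B11 [D]
  10 | W B7 → L3 hit [D]
  11 | W B7 → L3 hit [D]
  12 | R B9 → L1 miss [-]
  13 | R B9 → L1 hit [-]
  14 | R B8 → L0 miss [-]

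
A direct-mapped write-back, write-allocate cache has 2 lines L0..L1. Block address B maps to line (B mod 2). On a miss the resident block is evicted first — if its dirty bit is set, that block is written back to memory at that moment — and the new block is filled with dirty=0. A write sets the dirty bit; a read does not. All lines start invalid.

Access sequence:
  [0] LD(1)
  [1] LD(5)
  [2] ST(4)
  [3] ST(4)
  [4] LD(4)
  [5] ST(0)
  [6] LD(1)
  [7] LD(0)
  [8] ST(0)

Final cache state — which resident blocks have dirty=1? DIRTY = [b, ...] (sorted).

DIRTY = [0]

0: R B1 → L1 miss [-]
1: R B5 → L1 miss [-]
2: W B4 → L0 miss [D]
3: W B4 → L0 hit [D]
4: R B4 → L0 hit [D]
5: W B0 → L0 miss wb→B4 [D]
6: R B1 → L1 miss [-]
7: R B0 → L0 hit [D]
8: W B0 → L0 hit [D]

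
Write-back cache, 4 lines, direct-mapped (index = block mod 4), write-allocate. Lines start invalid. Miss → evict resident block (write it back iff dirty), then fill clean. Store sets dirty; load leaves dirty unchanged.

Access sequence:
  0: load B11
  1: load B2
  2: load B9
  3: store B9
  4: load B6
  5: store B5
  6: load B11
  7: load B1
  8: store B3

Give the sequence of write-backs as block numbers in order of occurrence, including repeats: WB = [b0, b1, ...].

WB = [9, 5]

0: R B11 -> L3 miss  d=-]
1: R B2 -> L2 miss  d=-]
2: R B9 -> L1 miss  d=-]
3: W B9 -> L1 hit  d=D]
4: R B6 -> L2 miss  d=-]
5: W B5 -> L1 miss wb->B9  d=D]
6: R B11 -> L3 hit  d=-]
7: R B1 -> L1 miss wb->B5  d=-]
8: W B3 -> L3 miss  d=D]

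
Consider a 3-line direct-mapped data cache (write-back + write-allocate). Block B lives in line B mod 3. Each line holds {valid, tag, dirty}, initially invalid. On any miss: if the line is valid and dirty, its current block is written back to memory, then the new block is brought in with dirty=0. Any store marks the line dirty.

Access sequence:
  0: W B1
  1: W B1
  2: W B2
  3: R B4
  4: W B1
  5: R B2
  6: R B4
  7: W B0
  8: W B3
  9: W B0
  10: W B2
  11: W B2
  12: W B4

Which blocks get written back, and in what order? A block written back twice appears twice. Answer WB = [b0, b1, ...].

WB = [1, 1, 0, 3]

0: W B1 → L1 miss [D]
1: W B1 → L1 hit [D]
2: W B2 → L2 miss [D]
3: R B4 → L1 miss wb→B1 [-]
4: W B1 → L1 miss [D]
5: R B2 → L2 hit [D]
6: R B4 → L1 miss wb→B1 [-]
7: W B0 → L0 miss [D]
8: W B3 → L0 miss wb→B0 [D]
9: W B0 → L0 miss wb→B3 [D]
10: W B2 → L2 hit [D]
11: W B2 → L2 hit [D]
12: W B4 → L1 hit [D]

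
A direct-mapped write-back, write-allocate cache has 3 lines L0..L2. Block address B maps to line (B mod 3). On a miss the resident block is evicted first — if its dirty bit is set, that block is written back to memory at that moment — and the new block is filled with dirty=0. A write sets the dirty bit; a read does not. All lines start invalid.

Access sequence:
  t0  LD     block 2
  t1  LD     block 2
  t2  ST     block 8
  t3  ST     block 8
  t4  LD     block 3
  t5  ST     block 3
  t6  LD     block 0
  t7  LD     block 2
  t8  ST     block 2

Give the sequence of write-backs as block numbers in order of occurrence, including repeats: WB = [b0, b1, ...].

WB = [3, 8]

0: R B2 -> L2 miss  d=-]
1: R B2 -> L2 hit  d=-]
2: W B8 -> L2 miss  d=D]
3: W B8 -> L2 hit  d=D]
4: R B3 -> L0 miss  d=-]
5: W B3 -> L0 hit  d=D]
6: R B0 -> L0 miss wb->B3  d=-]
7: R B2 -> L2 miss wb->B8  d=-]
8: W B2 -> L2 hit  d=D]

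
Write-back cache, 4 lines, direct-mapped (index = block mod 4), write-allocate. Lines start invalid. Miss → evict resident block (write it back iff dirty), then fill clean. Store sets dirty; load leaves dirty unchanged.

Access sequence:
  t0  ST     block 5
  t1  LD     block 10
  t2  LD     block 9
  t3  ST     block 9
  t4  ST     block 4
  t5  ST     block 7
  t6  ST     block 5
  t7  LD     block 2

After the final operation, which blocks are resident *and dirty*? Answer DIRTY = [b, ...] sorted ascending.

DIRTY = [4, 5, 7]

  0 | W B5 → L1 miss [D]
  1 | R B10 → L2 miss [-]
  2 | R B9 → L1 miss wb→B5 [-]
  3 | W B9 → L1 hit [D]
  4 | W B4 → L0 miss [D]
  5 | W B7 → L3 miss [D]
  6 | W B5 → L1 miss wb→B9 [D]
  7 | R B2 → L2 miss [-]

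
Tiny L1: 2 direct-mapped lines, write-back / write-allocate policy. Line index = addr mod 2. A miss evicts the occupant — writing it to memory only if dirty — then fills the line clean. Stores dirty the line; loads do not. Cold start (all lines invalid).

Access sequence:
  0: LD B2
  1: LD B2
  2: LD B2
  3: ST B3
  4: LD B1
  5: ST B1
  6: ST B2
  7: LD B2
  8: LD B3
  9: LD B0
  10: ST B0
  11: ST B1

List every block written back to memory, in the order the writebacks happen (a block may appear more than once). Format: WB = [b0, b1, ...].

0: R B2 -> L0 miss  d=-]
1: R B2 -> L0 hit  d=-]
2: R B2 -> L0 hit  d=-]
3: W B3 -> L1 miss  d=D]
4: R B1 -> L1 miss wb->B3  d=-]
5: W B1 -> L1 hit  d=D]
6: W B2 -> L0 hit  d=D]
7: R B2 -> L0 hit  d=D]
8: R B3 -> L1 miss wb->B1  d=-]
9: R B0 -> L0 miss wb->B2  d=-]
10: W B0 -> L0 hit  d=D]
11: W B1 -> L1 miss  d=D]

WB = [3, 1, 2]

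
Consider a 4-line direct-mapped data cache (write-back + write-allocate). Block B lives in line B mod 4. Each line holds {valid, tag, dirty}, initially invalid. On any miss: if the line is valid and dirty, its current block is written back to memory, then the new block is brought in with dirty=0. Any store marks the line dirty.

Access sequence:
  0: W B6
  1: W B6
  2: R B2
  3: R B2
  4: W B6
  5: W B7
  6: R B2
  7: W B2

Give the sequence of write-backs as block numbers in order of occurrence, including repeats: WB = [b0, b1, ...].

  0 | W B6 → L2 miss [D]
  1 | W B6 → L2 hit [D]
  2 | R B2 → L2 miss wb→B6 [-]
  3 | R B2 → L2 hit [-]
  4 | W B6 → L2 miss [D]
  5 | W B7 → L3 miss [D]
  6 | R B2 → L2 miss wb→B6 [-]
  7 | W B2 → L2 hit [D]

WB = [6, 6]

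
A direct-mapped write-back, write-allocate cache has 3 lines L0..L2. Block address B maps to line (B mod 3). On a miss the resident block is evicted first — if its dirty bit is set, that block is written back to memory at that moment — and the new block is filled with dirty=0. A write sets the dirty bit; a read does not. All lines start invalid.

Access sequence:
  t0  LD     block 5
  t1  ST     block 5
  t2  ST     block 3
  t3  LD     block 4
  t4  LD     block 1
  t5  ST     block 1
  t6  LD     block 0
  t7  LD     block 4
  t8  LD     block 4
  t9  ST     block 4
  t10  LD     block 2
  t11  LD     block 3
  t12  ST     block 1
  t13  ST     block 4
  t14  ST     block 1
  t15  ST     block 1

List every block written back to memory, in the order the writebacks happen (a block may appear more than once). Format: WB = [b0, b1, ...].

WB = [3, 1, 5, 4, 1, 4]

0: R B5 → L2 miss [-]
1: W B5 → L2 hit [D]
2: W B3 → L0 miss [D]
3: R B4 → L1 miss [-]
4: R B1 → L1 miss [-]
5: W B1 → L1 hit [D]
6: R B0 → L0 miss wb→B3 [-]
7: R B4 → L1 miss wb→B1 [-]
8: R B4 → L1 hit [-]
9: W B4 → L1 hit [D]
10: R B2 → L2 miss wb→B5 [-]
11: R B3 → L0 miss [-]
12: W B1 → L1 miss wb→B4 [D]
13: W B4 → L1 miss wb→B1 [D]
14: W B1 → L1 miss wb→B4 [D]
15: W B1 → L1 hit [D]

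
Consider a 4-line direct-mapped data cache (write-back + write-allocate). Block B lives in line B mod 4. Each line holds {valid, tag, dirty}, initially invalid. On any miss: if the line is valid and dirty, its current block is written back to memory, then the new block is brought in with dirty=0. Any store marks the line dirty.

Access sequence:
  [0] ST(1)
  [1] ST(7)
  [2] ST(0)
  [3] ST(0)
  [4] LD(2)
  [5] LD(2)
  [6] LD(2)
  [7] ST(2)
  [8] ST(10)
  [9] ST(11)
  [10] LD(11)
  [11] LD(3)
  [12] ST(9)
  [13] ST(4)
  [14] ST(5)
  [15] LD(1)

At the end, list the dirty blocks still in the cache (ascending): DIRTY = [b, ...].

DIRTY = [4, 10]

0: W B1 → L1 miss [D]
1: W B7 → L3 miss [D]
2: W B0 → L0 miss [D]
3: W B0 → L0 hit [D]
4: R B2 → L2 miss [-]
5: R B2 → L2 hit [-]
6: R B2 → L2 hit [-]
7: W B2 → L2 hit [D]
8: W B10 → L2 miss wb→B2 [D]
9: W B11 → L3 miss wb→B7 [D]
10: R B11 → L3 hit [D]
11: R B3 → L3 miss wb→B11 [-]
12: W B9 → L1 miss wb→B1 [D]
13: W B4 → L0 miss wb→B0 [D]
14: W B5 → L1 miss wb→B9 [D]
15: R B1 → L1 miss wb→B5 [-]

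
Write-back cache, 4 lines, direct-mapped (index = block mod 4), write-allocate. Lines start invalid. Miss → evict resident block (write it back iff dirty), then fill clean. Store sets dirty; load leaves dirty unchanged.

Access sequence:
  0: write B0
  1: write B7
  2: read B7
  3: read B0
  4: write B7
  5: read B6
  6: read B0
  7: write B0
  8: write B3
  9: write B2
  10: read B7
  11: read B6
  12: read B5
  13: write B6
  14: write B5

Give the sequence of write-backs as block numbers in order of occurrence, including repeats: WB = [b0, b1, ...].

0: W B0 -> L0 miss  d=D]
1: W B7 -> L3 miss  d=D]
2: R B7 -> L3 hit  d=D]
3: R B0 -> L0 hit  d=D]
4: W B7 -> L3 hit  d=D]
5: R B6 -> L2 miss  d=-]
6: R B0 -> L0 hit  d=D]
7: W B0 -> L0 hit  d=D]
8: W B3 -> L3 miss wb->B7  d=D]
9: W B2 -> L2 miss  d=D]
10: R B7 -> L3 miss wb->B3  d=-]
11: R B6 -> L2 miss wb->B2  d=-]
12: R B5 -> L1 miss  d=-]
13: W B6 -> L2 hit  d=D]
14: W B5 -> L1 hit  d=D]

WB = [7, 3, 2]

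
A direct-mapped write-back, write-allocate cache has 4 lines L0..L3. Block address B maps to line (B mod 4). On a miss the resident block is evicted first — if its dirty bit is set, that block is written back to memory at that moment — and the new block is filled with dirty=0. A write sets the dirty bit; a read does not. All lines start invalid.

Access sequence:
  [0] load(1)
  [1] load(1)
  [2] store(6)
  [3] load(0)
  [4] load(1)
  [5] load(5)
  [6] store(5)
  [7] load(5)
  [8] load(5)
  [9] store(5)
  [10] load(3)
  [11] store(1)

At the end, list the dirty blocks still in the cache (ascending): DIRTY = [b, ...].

DIRTY = [1, 6]

0: R B1 -> L1 miss  d=-]
1: R B1 -> L1 hit  d=-]
2: W B6 -> L2 miss  d=D]
3: R B0 -> L0 miss  d=-]
4: R B1 -> L1 hit  d=-]
5: R B5 -> L1 miss  d=-]
6: W B5 -> L1 hit  d=D]
7: R B5 -> L1 hit  d=D]
8: R B5 -> L1 hit  d=D]
9: W B5 -> L1 hit  d=D]
10: R B3 -> L3 miss  d=-]
11: W B1 -> L1 miss wb->B5  d=D]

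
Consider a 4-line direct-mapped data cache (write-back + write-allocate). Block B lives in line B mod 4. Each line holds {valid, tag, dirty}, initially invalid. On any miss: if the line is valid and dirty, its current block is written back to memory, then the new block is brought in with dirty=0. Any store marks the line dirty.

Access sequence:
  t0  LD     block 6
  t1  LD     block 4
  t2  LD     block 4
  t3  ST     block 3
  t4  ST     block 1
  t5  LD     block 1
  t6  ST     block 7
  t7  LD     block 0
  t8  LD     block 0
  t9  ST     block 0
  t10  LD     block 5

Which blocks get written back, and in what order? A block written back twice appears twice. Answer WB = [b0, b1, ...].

  0 | R B6 → L2 miss [-]
  1 | R B4 → L0 miss [-]
  2 | R B4 → L0 hit [-]
  3 | W B3 → L3 miss [D]
  4 | W B1 → L1 miss [D]
  5 | R B1 → L1 hit [D]
  6 | W B7 → L3 miss wb→B3 [D]
  7 | R B0 → L0 miss [-]
  8 | R B0 → L0 hit [-]
  9 | W B0 → L0 hit [D]
  10 | R B5 → L1 miss wb→B1 [-]

WB = [3, 1]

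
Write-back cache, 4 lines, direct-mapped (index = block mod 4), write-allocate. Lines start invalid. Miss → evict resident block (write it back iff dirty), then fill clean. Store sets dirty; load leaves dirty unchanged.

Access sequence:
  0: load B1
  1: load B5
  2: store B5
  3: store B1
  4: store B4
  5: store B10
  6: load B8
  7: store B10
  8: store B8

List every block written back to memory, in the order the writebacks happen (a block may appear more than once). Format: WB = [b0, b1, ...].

  0 | R B1 → L1 miss [-]
  1 | R B5 → L1 miss [-]
  2 | W B5 → L1 hit [D]
  3 | W B1 → L1 miss wb→B5 [D]
  4 | W B4 → L0 miss [D]
  5 | W B10 → L2 miss [D]
  6 | R B8 → L0 miss wb→B4 [-]
  7 | W B10 → L2 hit [D]
  8 | W B8 → L0 hit [D]

WB = [5, 4]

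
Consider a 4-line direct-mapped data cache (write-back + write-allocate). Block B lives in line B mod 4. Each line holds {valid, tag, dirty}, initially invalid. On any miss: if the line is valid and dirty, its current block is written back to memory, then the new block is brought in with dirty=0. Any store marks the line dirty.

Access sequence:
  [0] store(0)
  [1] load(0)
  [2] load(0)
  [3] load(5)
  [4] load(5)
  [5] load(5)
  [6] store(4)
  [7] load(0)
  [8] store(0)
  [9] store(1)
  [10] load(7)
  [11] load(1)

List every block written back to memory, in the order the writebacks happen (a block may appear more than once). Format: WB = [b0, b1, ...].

0: W B0 -> L0 miss  d=D]
1: R B0 -> L0 hit  d=D]
2: R B0 -> L0 hit  d=D]
3: R B5 -> L1 miss  d=-]
4: R B5 -> L1 hit  d=-]
5: R B5 -> L1 hit  d=-]
6: W B4 -> L0 miss wb->B0  d=D]
7: R B0 -> L0 miss wb->B4  d=-]
8: W B0 -> L0 hit  d=D]
9: W B1 -> L1 miss  d=D]
10: R B7 -> L3 miss  d=-]
11: R B1 -> L1 hit  d=D]

WB = [0, 4]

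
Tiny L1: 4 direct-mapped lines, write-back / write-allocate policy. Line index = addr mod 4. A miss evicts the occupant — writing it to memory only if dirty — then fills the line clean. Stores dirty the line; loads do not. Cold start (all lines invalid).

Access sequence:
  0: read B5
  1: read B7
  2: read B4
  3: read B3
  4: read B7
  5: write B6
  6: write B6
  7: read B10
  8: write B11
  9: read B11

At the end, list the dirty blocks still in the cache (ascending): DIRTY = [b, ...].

0: R B5 -> L1 miss  d=-]
1: R B7 -> L3 miss  d=-]
2: R B4 -> L0 miss  d=-]
3: R B3 -> L3 miss  d=-]
4: R B7 -> L3 miss  d=-]
5: W B6 -> L2 miss  d=D]
6: W B6 -> L2 hit  d=D]
7: R B10 -> L2 miss wb->B6  d=-]
8: W B11 -> L3 miss  d=D]
9: R B11 -> L3 hit  d=D]

DIRTY = [11]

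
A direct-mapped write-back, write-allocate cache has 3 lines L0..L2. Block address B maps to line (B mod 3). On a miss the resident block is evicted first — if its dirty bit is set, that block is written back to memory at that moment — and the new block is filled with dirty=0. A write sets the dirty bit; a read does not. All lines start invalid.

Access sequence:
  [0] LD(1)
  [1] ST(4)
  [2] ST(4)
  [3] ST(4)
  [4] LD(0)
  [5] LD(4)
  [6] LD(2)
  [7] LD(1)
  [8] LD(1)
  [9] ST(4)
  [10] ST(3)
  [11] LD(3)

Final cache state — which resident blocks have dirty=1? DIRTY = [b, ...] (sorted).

DIRTY = [3, 4]

0: R B1 -> L1 miss  d=-]
1: W B4 -> L1 miss  d=D]
2: W B4 -> L1 hit  d=D]
3: W B4 -> L1 hit  d=D]
4: R B0 -> L0 miss  d=-]
5: R B4 -> L1 hit  d=D]
6: R B2 -> L2 miss  d=-]
7: R B1 -> L1 miss wb->B4  d=-]
8: R B1 -> L1 hit  d=-]
9: W B4 -> L1 miss  d=D]
10: W B3 -> L0 miss  d=D]
11: R B3 -> L0 hit  d=D]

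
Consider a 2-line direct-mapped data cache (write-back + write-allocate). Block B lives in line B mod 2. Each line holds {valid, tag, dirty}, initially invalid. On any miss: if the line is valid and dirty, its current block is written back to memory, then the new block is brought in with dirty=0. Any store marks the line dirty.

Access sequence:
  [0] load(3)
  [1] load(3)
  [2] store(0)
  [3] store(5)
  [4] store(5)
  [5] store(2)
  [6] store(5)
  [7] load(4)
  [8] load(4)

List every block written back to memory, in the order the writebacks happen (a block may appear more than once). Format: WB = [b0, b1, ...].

WB = [0, 2]

0: R B3 -> L1 miss  d=-]
1: R B3 -> L1 hit  d=-]
2: W B0 -> L0 miss  d=D]
3: W B5 -> L1 miss  d=D]
4: W B5 -> L1 hit  d=D]
5: W B2 -> L0 miss wb->B0  d=D]
6: W B5 -> L1 hit  d=D]
7: R B4 -> L0 miss wb->B2  d=-]
8: R B4 -> L0 hit  d=-]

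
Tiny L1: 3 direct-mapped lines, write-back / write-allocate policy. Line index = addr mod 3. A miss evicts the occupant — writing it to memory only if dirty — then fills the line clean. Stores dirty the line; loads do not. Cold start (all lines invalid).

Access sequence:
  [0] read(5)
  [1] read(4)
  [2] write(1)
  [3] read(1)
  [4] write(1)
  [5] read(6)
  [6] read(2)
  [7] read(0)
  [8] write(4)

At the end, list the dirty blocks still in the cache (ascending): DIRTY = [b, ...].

  0 | R B5 → L2 miss [-]
  1 | R B4 → L1 miss [-]
  2 | W B1 → L1 miss [D]
  3 | R B1 → L1 hit [D]
  4 | W B1 → L1 hit [D]
  5 | R B6 → L0 miss [-]
  6 | R B2 → L2 miss [-]
  7 | R B0 → L0 miss [-]
  8 | W B4 → L1 miss wb→B1 [D]

DIRTY = [4]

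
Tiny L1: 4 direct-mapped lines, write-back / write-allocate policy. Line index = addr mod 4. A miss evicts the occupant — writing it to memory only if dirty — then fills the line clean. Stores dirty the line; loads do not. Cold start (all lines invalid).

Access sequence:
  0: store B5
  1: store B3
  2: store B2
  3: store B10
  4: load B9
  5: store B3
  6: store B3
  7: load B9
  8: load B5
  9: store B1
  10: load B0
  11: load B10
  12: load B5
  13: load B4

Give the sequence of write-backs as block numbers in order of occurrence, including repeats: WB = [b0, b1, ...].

0: W B5 -> L1 miss  d=D]
1: W B3 -> L3 miss  d=D]
2: W B2 -> L2 miss  d=D]
3: W B10 -> L2 miss wb->B2  d=D]
4: R B9 -> L1 miss wb->B5  d=-]
5: W B3 -> L3 hit  d=D]
6: W B3 -> L3 hit  d=D]
7: R B9 -> L1 hit  d=-]
8: R B5 -> L1 miss  d=-]
9: W B1 -> L1 miss  d=D]
10: R B0 -> L0 miss  d=-]
11: R B10 -> L2 hit  d=D]
12: R B5 -> L1 miss wb->B1  d=-]
13: R B4 -> L0 miss  d=-]

WB = [2, 5, 1]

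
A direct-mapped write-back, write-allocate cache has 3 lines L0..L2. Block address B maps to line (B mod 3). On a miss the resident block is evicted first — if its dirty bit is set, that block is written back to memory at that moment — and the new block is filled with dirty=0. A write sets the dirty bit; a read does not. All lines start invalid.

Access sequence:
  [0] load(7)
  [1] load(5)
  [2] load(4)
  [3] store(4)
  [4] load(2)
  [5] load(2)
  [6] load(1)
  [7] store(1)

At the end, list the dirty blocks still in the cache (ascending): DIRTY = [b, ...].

DIRTY = [1]

0: R B7 -> L1 miss  d=-]
1: R B5 -> L2 miss  d=-]
2: R B4 -> L1 miss  d=-]
3: W B4 -> L1 hit  d=D]
4: R B2 -> L2 miss  d=-]
5: R B2 -> L2 hit  d=-]
6: R B1 -> L1 miss wb->B4  d=-]
7: W B1 -> L1 hit  d=D]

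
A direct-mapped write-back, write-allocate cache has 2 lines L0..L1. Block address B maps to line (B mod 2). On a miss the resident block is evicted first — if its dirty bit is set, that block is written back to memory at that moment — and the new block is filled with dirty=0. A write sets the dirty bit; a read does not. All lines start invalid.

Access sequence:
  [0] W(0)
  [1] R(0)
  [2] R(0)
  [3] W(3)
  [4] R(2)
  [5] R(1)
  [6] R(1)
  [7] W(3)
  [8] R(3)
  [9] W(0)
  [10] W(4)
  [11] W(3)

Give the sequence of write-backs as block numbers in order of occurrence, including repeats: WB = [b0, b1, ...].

0: W B0 → L0 miss [D]
1: R B0 → L0 hit [D]
2: R B0 → L0 hit [D]
3: W B3 → L1 miss [D]
4: R B2 → L0 miss wb→B0 [-]
5: R B1 → L1 miss wb→B3 [-]
6: R B1 → L1 hit [-]
7: W B3 → L1 miss [D]
8: R B3 → L1 hit [D]
9: W B0 → L0 miss [D]
10: W B4 → L0 miss wb→B0 [D]
11: W B3 → L1 hit [D]

WB = [0, 3, 0]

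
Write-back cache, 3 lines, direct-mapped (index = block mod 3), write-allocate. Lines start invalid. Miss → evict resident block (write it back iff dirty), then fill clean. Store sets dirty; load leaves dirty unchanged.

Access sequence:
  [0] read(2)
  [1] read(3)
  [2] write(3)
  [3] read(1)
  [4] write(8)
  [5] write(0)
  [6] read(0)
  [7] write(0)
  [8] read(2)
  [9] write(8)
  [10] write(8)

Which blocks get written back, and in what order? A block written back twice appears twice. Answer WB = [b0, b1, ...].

WB = [3, 8]

  0 | R B2 → L2 miss [-]
  1 | R B3 → L0 miss [-]
  2 | W B3 → L0 hit [D]
  3 | R B1 → L1 miss [-]
  4 | W B8 → L2 miss [D]
  5 | W B0 → L0 miss wb→B3 [D]
  6 | R B0 → L0 hit [D]
  7 | W B0 → L0 hit [D]
  8 | R B2 → L2 miss wb→B8 [-]
  9 | W B8 → L2 miss [D]
  10 | W B8 → L2 hit [D]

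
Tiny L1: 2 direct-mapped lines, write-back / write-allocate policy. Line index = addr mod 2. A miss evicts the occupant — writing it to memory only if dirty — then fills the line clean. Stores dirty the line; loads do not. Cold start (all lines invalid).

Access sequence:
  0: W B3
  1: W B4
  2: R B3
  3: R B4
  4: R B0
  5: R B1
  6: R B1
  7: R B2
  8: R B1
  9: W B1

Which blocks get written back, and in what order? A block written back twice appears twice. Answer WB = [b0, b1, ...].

  0 | W B3 → L1 miss [D]
  1 | W B4 → L0 miss [D]
  2 | R B3 → L1 hit [D]
  3 | R B4 → L0 hit [D]
  4 | R B0 → L0 miss wb→B4 [-]
  5 | R B1 → L1 miss wb→B3 [-]
  6 | R B1 → L1 hit [-]
  7 | R B2 → L0 miss [-]
  8 | R B1 → L1 hit [-]
  9 | W B1 → L1 hit [D]

WB = [4, 3]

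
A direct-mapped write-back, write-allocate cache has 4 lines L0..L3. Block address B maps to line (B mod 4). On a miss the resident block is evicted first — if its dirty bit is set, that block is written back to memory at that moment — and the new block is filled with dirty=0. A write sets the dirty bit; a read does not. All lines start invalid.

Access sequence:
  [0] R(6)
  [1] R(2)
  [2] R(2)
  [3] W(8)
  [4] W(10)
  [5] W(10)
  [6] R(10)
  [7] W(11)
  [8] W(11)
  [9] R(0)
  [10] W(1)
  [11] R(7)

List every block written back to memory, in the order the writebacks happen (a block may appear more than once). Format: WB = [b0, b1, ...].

  0 | R B6 → L2 miss [-]
  1 | R B2 → L2 miss [-]
  2 | R B2 → L2 hit [-]
  3 | W B8 → L0 miss [D]
  4 | W B10 → L2 miss [D]
  5 | W B10 → L2 hit [D]
  6 | R B10 → L2 hit [D]
  7 | W B11 → L3 miss [D]
  8 | W B11 → L3 hit [D]
  9 | R B0 → L0 miss wb→B8 [-]
  10 | W B1 → L1 miss [D]
  11 | R B7 → L3 miss wb→B11 [-]

WB = [8, 11]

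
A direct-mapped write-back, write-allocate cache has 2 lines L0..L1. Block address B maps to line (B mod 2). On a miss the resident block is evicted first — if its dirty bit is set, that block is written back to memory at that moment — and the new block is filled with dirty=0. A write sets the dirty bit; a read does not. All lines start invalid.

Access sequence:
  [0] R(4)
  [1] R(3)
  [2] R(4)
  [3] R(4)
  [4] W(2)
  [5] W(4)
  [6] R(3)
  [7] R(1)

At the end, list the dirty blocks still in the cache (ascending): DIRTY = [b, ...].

  0 | R B4 → L0 miss [-]
  1 | R B3 → L1 miss [-]
  2 | R B4 → L0 hit [-]
  3 | R B4 → L0 hit [-]
  4 | W B2 → L0 miss [D]
  5 | W B4 → L0 miss wb→B2 [D]
  6 | R B3 → L1 hit [-]
  7 | R B1 → L1 miss [-]

DIRTY = [4]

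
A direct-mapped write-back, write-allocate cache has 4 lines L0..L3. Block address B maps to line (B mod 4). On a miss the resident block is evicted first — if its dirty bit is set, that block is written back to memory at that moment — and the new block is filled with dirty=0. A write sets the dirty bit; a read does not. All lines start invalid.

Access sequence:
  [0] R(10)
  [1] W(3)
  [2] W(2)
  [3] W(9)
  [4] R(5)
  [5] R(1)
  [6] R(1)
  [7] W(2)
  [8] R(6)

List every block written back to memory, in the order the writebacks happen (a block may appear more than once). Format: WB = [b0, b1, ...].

0: R B10 -> L2 miss  d=-]
1: W B3 -> L3 miss  d=D]
2: W B2 -> L2 miss  d=D]
3: W B9 -> L1 miss  d=D]
4: R B5 -> L1 miss wb->B9  d=-]
5: R B1 -> L1 miss  d=-]
6: R B1 -> L1 hit  d=-]
7: W B2 -> L2 hit  d=D]
8: R B6 -> L2 miss wb->B2  d=-]

WB = [9, 2]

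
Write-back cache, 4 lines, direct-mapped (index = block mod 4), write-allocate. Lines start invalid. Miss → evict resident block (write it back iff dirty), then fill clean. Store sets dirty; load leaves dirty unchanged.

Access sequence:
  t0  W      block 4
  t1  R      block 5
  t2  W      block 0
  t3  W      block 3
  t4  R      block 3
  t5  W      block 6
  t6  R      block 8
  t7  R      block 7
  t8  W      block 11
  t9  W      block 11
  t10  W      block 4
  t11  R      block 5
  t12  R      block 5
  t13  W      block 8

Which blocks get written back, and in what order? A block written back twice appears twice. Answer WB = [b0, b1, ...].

WB = [4, 0, 3, 4]

  0 | W B4 → L0 miss [D]
  1 | R B5 → L1 miss [-]
  2 | W B0 → L0 miss wb→B4 [D]
  3 | W B3 → L3 miss [D]
  4 | R B3 → L3 hit [D]
  5 | W B6 → L2 miss [D]
  6 | R B8 → L0 miss wb→B0 [-]
  7 | R B7 → L3 miss wb→B3 [-]
  8 | W B11 → L3 miss [D]
  9 | W B11 → L3 hit [D]
  10 | W B4 → L0 miss [D]
  11 | R B5 → L1 hit [-]
  12 | R B5 → L1 hit [-]
  13 | W B8 → L0 miss wb→B4 [D]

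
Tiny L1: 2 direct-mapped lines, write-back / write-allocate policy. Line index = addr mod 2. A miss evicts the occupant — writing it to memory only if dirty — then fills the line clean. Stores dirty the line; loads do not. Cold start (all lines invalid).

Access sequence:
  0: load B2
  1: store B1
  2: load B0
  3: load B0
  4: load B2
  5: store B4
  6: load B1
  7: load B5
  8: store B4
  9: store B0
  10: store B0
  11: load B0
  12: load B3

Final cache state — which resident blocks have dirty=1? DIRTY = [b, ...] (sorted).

  0 | R B2 → L0 miss [-]
  1 | W B1 → L1 miss [D]
  2 | R B0 → L0 miss [-]
  3 | R B0 → L0 hit [-]
  4 | R B2 → L0 miss [-]
  5 | W B4 → L0 miss [D]
  6 | R B1 → L1 hit [D]
  7 | R B5 → L1 miss wb→B1 [-]
  8 | W B4 → L0 hit [D]
  9 | W B0 → L0 miss wb→B4 [D]
  10 | W B0 → L0 hit [D]
  11 | R B0 → L0 hit [D]
  12 | R B3 → L1 miss [-]

DIRTY = [0]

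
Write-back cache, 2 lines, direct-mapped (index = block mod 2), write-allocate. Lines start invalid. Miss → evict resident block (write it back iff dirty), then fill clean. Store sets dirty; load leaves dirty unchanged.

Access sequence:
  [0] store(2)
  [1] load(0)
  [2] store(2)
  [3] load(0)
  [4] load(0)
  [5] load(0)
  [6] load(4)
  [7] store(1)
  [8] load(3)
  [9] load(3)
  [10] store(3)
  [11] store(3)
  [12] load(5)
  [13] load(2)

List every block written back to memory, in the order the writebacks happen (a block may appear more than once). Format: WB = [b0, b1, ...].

WB = [2, 2, 1, 3]

0: W B2 → L0 miss [D]
1: R B0 → L0 miss wb→B2 [-]
2: W B2 → L0 miss [D]
3: R B0 → L0 miss wb→B2 [-]
4: R B0 → L0 hit [-]
5: R B0 → L0 hit [-]
6: R B4 → L0 miss [-]
7: W B1 → L1 miss [D]
8: R B3 → L1 miss wb→B1 [-]
9: R B3 → L1 hit [-]
10: W B3 → L1 hit [D]
11: W B3 → L1 hit [D]
12: R B5 → L1 miss wb→B3 [-]
13: R B2 → L0 miss [-]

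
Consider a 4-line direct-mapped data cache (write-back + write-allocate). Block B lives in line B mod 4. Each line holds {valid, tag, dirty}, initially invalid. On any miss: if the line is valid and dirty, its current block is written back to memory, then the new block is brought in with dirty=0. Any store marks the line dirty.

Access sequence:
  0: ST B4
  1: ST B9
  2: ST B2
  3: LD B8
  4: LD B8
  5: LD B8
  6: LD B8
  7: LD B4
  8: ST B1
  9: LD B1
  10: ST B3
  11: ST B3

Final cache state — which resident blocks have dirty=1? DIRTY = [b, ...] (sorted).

0: W B4 -> L0 miss  d=D]
1: W B9 -> L1 miss  d=D]
2: W B2 -> L2 miss  d=D]
3: R B8 -> L0 miss wb->B4  d=-]
4: R B8 -> L0 hit  d=-]
5: R B8 -> L0 hit  d=-]
6: R B8 -> L0 hit  d=-]
7: R B4 -> L0 miss  d=-]
8: W B1 -> L1 miss wb->B9  d=D]
9: R B1 -> L1 hit  d=D]
10: W B3 -> L3 miss  d=D]
11: W B3 -> L3 hit  d=D]

DIRTY = [1, 2, 3]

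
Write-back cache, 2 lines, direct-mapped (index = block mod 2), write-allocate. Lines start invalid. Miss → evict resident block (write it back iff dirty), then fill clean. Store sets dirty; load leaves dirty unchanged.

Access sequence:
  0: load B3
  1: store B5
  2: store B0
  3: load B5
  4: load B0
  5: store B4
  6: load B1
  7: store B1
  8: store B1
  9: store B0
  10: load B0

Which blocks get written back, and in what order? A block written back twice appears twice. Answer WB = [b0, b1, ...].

WB = [0, 5, 4]

0: R B3 → L1 miss [-]
1: W B5 → L1 miss [D]
2: W B0 → L0 miss [D]
3: R B5 → L1 hit [D]
4: R B0 → L0 hit [D]
5: W B4 → L0 miss wb→B0 [D]
6: R B1 → L1 miss wb→B5 [-]
7: W B1 → L1 hit [D]
8: W B1 → L1 hit [D]
9: W B0 → L0 miss wb→B4 [D]
10: R B0 → L0 hit [D]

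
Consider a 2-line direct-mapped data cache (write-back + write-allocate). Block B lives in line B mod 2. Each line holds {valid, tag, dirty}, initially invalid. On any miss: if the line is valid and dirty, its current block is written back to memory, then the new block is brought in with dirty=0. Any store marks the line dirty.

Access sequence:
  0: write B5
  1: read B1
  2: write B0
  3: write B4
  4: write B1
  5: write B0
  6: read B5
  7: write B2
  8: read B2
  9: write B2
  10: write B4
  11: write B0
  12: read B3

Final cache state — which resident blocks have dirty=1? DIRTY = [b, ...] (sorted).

  0 | W B5 → L1 miss [D]
  1 | R B1 → L1 miss wb→B5 [-]
  2 | W B0 → L0 miss [D]
  3 | W B4 → L0 miss wb→B0 [D]
  4 | W B1 → L1 hit [D]
  5 | W B0 → L0 miss wb→B4 [D]
  6 | R B5 → L1 miss wb→B1 [-]
  7 | W B2 → L0 miss wb→B0 [D]
  8 | R B2 → L0 hit [D]
  9 | W B2 → L0 hit [D]
  10 | W B4 → L0 miss wb→B2 [D]
  11 | W B0 → L0 miss wb→B4 [D]
  12 | R B3 → L1 miss [-]

DIRTY = [0]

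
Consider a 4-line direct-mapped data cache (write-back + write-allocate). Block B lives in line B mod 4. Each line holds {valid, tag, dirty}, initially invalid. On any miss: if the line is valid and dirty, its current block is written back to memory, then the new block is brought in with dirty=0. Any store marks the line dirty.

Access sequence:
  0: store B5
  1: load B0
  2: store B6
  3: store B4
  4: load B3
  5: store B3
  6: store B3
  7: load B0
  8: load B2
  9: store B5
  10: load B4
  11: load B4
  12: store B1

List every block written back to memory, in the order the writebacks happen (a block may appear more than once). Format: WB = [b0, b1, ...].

  0 | W B5 → L1 miss [D]
  1 | R B0 → L0 miss [-]
  2 | W B6 → L2 miss [D]
  3 | W B4 → L0 miss [D]
  4 | R B3 → L3 miss [-]
  5 | W B3 → L3 hit [D]
  6 | W B3 → L3 hit [D]
  7 | R B0 → L0 miss wb→B4 [-]
  8 | R B2 → L2 miss wb→B6 [-]
  9 | W B5 → L1 hit [D]
  10 | R B4 → L0 miss [-]
  11 | R B4 → L0 hit [-]
  12 | W B1 → L1 miss wb→B5 [D]

WB = [4, 6, 5]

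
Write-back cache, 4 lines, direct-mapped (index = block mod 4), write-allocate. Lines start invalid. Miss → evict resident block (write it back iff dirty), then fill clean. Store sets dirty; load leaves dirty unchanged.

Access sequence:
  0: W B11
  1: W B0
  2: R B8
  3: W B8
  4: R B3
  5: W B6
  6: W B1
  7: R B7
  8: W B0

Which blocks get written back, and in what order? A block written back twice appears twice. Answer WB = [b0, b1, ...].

0: W B11 -> L3 miss  d=D]
1: W B0 -> L0 miss  d=D]
2: R B8 -> L0 miss wb->B0  d=-]
3: W B8 -> L0 hit  d=D]
4: R B3 -> L3 miss wb->B11  d=-]
5: W B6 -> L2 miss  d=D]
6: W B1 -> L1 miss  d=D]
7: R B7 -> L3 miss  d=-]
8: W B0 -> L0 miss wb->B8  d=D]

WB = [0, 11, 8]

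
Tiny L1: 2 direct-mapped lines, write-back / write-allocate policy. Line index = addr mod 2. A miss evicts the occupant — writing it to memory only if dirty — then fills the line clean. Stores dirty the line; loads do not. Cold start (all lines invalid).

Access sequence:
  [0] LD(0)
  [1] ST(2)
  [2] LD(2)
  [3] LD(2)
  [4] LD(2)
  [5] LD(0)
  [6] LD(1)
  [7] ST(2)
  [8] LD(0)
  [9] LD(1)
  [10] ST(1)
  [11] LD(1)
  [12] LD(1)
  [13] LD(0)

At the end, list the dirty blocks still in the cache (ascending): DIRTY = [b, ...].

  0 | R B0 → L0 miss [-]
  1 | W B2 → L0 miss [D]
  2 | R B2 → L0 hit [D]
  3 | R B2 → L0 hit [D]
  4 | R B2 → L0 hit [D]
  5 | R B0 → L0 miss wb→B2 [-]
  6 | R B1 → L1 miss [-]
  7 | W B2 → L0 miss [D]
  8 | R B0 → L0 miss wb→B2 [-]
  9 | R B1 → L1 hit [-]
  10 | W B1 → L1 hit [D]
  11 | R B1 → L1 hit [D]
  12 | R B1 → L1 hit [D]
  13 | R B0 → L0 hit [-]

DIRTY = [1]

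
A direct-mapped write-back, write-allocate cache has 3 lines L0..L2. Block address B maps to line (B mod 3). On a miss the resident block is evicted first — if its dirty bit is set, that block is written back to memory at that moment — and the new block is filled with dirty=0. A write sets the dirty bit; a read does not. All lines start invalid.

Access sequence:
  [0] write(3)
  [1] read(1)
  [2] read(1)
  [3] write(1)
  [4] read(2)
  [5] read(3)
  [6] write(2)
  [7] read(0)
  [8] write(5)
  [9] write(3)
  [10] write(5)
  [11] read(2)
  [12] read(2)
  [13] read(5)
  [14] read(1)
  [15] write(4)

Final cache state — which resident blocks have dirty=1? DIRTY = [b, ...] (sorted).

DIRTY = [3, 4]

0: W B3 → L0 miss [D]
1: R B1 → L1 miss [-]
2: R B1 → L1 hit [-]
3: W B1 → L1 hit [D]
4: R B2 → L2 miss [-]
5: R B3 → L0 hit [D]
6: W B2 → L2 hit [D]
7: R B0 → L0 miss wb→B3 [-]
8: W B5 → L2 miss wb→B2 [D]
9: W B3 → L0 miss [D]
10: W B5 → L2 hit [D]
11: R B2 → L2 miss wb→B5 [-]
12: R B2 → L2 hit [-]
13: R B5 → L2 miss [-]
14: R B1 → L1 hit [D]
15: W B4 → L1 miss wb→B1 [D]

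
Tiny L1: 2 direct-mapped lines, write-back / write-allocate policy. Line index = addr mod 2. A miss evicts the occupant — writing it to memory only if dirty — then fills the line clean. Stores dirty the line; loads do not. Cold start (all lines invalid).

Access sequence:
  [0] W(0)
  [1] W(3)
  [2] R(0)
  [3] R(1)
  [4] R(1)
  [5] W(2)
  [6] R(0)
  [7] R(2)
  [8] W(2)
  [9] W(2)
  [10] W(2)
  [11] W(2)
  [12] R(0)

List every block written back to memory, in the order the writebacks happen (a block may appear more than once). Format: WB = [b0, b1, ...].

WB = [3, 0, 2, 2]

0: W B0 -> L0 miss  d=D]
1: W B3 -> L1 miss  d=D]
2: R B0 -> L0 hit  d=D]
3: R B1 -> L1 miss wb->B3  d=-]
4: R B1 -> L1 hit  d=-]
5: W B2 -> L0 miss wb->B0  d=D]
6: R B0 -> L0 miss wb->B2  d=-]
7: R B2 -> L0 miss  d=-]
8: W B2 -> L0 hit  d=D]
9: W B2 -> L0 hit  d=D]
10: W B2 -> L0 hit  d=D]
11: W B2 -> L0 hit  d=D]
12: R B0 -> L0 miss wb->B2  d=-]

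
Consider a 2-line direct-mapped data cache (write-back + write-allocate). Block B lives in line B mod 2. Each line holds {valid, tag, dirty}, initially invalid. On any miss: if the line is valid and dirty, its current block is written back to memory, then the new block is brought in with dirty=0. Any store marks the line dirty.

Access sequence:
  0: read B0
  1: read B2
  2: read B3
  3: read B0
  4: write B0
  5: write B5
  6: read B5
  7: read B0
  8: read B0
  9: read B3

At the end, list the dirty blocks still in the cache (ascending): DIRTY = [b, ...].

  0 | R B0 → L0 miss [-]
  1 | R B2 → L0 miss [-]
  2 | R B3 → L1 miss [-]
  3 | R B0 → L0 miss [-]
  4 | W B0 → L0 hit [D]
  5 | W B5 → L1 miss [D]
  6 | R B5 → L1 hit [D]
  7 | R B0 → L0 hit [D]
  8 | R B0 → L0 hit [D]
  9 | R B3 → L1 miss wb→B5 [-]

DIRTY = [0]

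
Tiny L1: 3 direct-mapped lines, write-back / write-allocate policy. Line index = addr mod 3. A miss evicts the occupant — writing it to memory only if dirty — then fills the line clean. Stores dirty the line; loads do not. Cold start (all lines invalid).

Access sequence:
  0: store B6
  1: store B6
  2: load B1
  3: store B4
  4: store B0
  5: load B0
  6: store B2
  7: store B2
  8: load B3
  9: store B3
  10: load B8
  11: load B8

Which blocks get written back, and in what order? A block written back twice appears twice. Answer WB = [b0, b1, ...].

  0 | W B6 → L0 miss [D]
  1 | W B6 → L0 hit [D]
  2 | R B1 → L1 miss [-]
  3 | W B4 → L1 miss [D]
  4 | W B0 → L0 miss wb→B6 [D]
  5 | R B0 → L0 hit [D]
  6 | W B2 → L2 miss [D]
  7 | W B2 → L2 hit [D]
  8 | R B3 → L0 miss wb→B0 [-]
  9 | W B3 → L0 hit [D]
  10 | R B8 → L2 miss wb→B2 [-]
  11 | R B8 → L2 hit [-]

WB = [6, 0, 2]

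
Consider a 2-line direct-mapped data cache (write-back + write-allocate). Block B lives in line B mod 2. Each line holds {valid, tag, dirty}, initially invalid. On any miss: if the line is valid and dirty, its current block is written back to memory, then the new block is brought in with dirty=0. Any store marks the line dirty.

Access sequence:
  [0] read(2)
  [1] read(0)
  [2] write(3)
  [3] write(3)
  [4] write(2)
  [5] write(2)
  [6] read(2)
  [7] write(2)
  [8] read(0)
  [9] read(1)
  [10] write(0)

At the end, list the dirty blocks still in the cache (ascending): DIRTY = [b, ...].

DIRTY = [0]

0: R B2 → L0 miss [-]
1: R B0 → L0 miss [-]
2: W B3 → L1 miss [D]
3: W B3 → L1 hit [D]
4: W B2 → L0 miss [D]
5: W B2 → L0 hit [D]
6: R B2 → L0 hit [D]
7: W B2 → L0 hit [D]
8: R B0 → L0 miss wb→B2 [-]
9: R B1 → L1 miss wb→B3 [-]
10: W B0 → L0 hit [D]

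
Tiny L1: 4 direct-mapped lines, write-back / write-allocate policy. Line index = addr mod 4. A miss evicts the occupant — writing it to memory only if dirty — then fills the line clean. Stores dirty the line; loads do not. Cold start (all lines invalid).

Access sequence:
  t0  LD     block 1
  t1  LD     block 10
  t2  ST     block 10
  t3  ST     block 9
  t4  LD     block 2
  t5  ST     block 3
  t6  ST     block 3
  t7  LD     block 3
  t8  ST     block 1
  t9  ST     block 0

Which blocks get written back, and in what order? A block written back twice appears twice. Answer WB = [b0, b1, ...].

0: R B1 -> L1 miss  d=-]
1: R B10 -> L2 miss  d=-]
2: W B10 -> L2 hit  d=D]
3: W B9 -> L1 miss  d=D]
4: R B2 -> L2 miss wb->B10  d=-]
5: W B3 -> L3 miss  d=D]
6: W B3 -> L3 hit  d=D]
7: R B3 -> L3 hit  d=D]
8: W B1 -> L1 miss wb->B9  d=D]
9: W B0 -> L0 miss  d=D]

WB = [10, 9]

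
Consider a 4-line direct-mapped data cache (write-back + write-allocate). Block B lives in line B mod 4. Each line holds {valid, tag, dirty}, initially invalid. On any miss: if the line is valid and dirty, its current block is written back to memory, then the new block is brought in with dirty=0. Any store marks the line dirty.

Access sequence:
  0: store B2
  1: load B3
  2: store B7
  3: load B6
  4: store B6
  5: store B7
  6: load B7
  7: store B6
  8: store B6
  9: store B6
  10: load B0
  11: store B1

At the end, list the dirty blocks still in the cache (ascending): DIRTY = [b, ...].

DIRTY = [1, 6, 7]

0: W B2 → L2 miss [D]
1: R B3 → L3 miss [-]
2: W B7 → L3 miss [D]
3: R B6 → L2 miss wb→B2 [-]
4: W B6 → L2 hit [D]
5: W B7 → L3 hit [D]
6: R B7 → L3 hit [D]
7: W B6 → L2 hit [D]
8: W B6 → L2 hit [D]
9: W B6 → L2 hit [D]
10: R B0 → L0 miss [-]
11: W B1 → L1 miss [D]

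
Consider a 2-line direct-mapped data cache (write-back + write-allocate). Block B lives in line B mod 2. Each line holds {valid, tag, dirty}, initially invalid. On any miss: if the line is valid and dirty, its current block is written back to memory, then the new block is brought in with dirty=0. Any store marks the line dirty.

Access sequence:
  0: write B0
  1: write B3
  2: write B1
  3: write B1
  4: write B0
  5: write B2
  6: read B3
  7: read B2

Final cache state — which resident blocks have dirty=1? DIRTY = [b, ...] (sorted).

  0 | W B0 → L0 miss [D]
  1 | W B3 → L1 miss [D]
  2 | W B1 → L1 miss wb→B3 [D]
  3 | W B1 → L1 hit [D]
  4 | W B0 → L0 hit [D]
  5 | W B2 → L0 miss wb→B0 [D]
  6 | R B3 → L1 miss wb→B1 [-]
  7 | R B2 → L0 hit [D]

DIRTY = [2]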